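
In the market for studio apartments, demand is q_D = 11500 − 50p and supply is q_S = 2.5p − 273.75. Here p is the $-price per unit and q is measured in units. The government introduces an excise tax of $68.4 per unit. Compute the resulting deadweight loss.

In inverse form: demand p = 230 − 0.02q, supply p = 109.5 + 0.4q.
Competitive equilibrium: 230 − 0.02q = 109.5 + 0.4q → q* = 286.90476, p* = 224.2619.
With the tax, the buyer price exceeds the seller price by 68.4: (230 − 0.02q) − (109.5 + 0.4q) = 68.4 → q' = 124.04762.
Δq = 286.90476 − 124.04762 = 162.85714; the wedge equals the tax, 68.4.
The triangle = ½ × 162.85714 × 68.4 = $5569.71.

$5569.71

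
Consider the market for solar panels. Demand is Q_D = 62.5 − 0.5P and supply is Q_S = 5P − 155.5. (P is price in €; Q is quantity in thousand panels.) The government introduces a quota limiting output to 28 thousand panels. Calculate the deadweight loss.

In inverse form: demand P = 125 − 2Q, supply P = 31.1 + 0.2Q.
Competitive equilibrium: 125 − 2Q = 31.1 + 0.2Q → Q* = 42.6818, P* = 39.6364.
At Q = 28: demand price = 125 − 2·28 = 69; supply price = 31.1 + 0.2·28 = 36.7.
ΔQ = 42.6818 − 28 = 14.6818; wedge = 69 − 36.7 = 32.3.
Welfare loss = ½ × 14.6818 × 32.3 = €237.11 thousand.

€237.11 thousand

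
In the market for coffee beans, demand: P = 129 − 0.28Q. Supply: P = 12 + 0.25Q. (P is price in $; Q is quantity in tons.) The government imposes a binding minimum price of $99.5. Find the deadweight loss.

Competitive equilibrium: 129 − 0.28Q = 12 + 0.25Q → Q* = 220.7547, P* = 67.1887.
At the floor P = 99.5, quantity demanded = (129 − 99.5)/0.28 = 105.3571.
Sellers' marginal cost at Q' = 105.3571: 12 + 0.25·105.3571 = 38.3393.
ΔQ = 220.7547 − 105.3571 = 115.3976; wedge = 99.5 − 38.3393 = 61.1607.
Welfare loss = ½ × 115.3976 × 61.1607 = $3528.90.

$3528.90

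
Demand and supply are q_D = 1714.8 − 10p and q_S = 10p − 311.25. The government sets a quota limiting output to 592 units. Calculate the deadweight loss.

In inverse form: demand p = 171.48 − 0.1q, supply p = 31.125 + 0.1q.
Competitive equilibrium: 171.48 − 0.1q = 31.125 + 0.1q → q* = 701.775, p* = 101.3025.
At q = 592: demand price = 171.48 − 0.1·592 = 112.28; supply price = 31.125 + 0.1·592 = 90.325.
Δq = 701.775 − 592 = 109.775; wedge = 112.28 − 90.325 = 21.955.
Deadweight loss = ½ × 109.775 × 21.955 = 1205.06.

1205.06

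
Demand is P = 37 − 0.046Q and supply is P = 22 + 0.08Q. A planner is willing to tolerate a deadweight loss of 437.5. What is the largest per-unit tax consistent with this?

Competitive equilibrium: 37 − 0.046Q = 22 + 0.08Q → Q* = 119.0476, P* = 31.5238.
A tax t gives ΔQ = t/0.126 and wedge t, so DWL = t²/0.252.
t²/0.252 = 437.5 → t² = 110.25 → t = 10.5.

10.5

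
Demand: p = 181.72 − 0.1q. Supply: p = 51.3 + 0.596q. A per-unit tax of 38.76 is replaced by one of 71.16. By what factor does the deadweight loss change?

Competitive equilibrium: 181.72 − 0.1q = 51.3 + 0.596q → q* = 187.3851, p* = 162.9815.
For a per-unit tax t: Δq = t/0.696, so DWL = ½·t·(t/0.696) = t²/1.392.
At t = 38.76: DWL = 1079.266. At t = 71.16: DWL = 3637.748.
Ratio = (71.16/38.76)² = 3.371.

3.371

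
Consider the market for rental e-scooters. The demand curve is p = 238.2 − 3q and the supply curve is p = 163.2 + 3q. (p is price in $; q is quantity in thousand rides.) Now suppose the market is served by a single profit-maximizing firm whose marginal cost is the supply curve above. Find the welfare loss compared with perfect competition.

$52.08 thousand

Competitive equilibrium: 238.2 − 3q = 163.2 + 3q → q* = 12.5, p* = 200.7.
Marginal revenue: MR = 238.2 − 6q. Set MR = MC: 238.2 − 6q = 163.2 + 3q → q_m = 8.3333.
Price p_m = 238.2 − 3·8.3333 = 213.2001; MC(q_m) = 163.2 + 3·8.3333 = 188.1999.
Competitive q* = 12.5, so Δq = 4.1667; wedge = 213.2001 − 188.1999 = 25.0002.
The triangle = ½ × 4.1667 × 25.0002 = $52.08 thousand.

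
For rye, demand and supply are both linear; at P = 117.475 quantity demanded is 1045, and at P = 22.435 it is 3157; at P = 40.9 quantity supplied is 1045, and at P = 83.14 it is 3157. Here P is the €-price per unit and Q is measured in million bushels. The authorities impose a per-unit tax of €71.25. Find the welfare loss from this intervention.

Demand slope = (22.435 − 117.475)/(3157 − 1045) = −0.045, so P = 164.5 − 0.045Q.
Supply slope = (83.14 − 40.9)/(3157 − 1045) = 0.02, so P = 20 + 0.02Q.
Competitive equilibrium: 164.5 − 0.045Q = 20 + 0.02Q → Q* = 2223.0769, P* = 64.4615.
With the tax, the buyer price exceeds the seller price by 71.25: (164.5 − 0.045Q) − (20 + 0.02Q) = 71.25 → Q' = 1126.9231.
ΔQ = 2223.0769 − 1126.9231 = 1096.1538; the wedge equals the tax, 71.25.
Deadweight loss = ½ × 1096.1538 × 71.25 = €39050.48 million.

€39050.48 million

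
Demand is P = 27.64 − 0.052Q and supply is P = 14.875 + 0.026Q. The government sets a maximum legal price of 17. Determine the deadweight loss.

Competitive equilibrium: 27.64 − 0.052Q = 14.875 + 0.026Q → Q* = 163.6538, P* = 19.13.
At the ceiling P = 17, quantity supplied = (17 − 14.875)/0.026 = 81.7308.
Willingness to pay at Q' = 81.7308: 27.64 − 0.052·81.7308 = 23.39.
ΔQ = 163.6538 − 81.7308 = 81.923; wedge = 23.39 − 17 = 6.39.
The triangle = ½ × 81.923 × 6.39 = 261.74.

261.74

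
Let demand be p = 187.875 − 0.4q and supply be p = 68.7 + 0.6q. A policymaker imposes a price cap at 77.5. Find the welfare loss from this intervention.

5461

Competitive equilibrium: 187.875 − 0.4q = 68.7 + 0.6q → q* = 119.175, p* = 140.205.
At the ceiling p = 77.5, quantity supplied = (77.5 − 68.7)/0.6 = 14.66667.
Willingness to pay at q' = 14.66667: 187.875 − 0.4·14.66667 = 182.00833.
Δq = 119.175 − 14.66667 = 104.50833; wedge = 182.00833 − 77.5 = 104.50833.
Welfare loss = ½ × 104.50833 × 104.50833 = 5461.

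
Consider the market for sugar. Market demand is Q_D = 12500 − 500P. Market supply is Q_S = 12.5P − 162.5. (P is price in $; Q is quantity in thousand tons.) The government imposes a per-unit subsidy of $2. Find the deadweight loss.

In inverse form: demand P = 25 − 0.002Q, supply P = 13 + 0.08Q.
Competitive equilibrium: 25 − 0.002Q = 13 + 0.08Q → Q* = 146.3415, P* = 24.7073.
The subsidy lowers effective supply by 2: P = 11 + 0.08Q.
New quantity: 25 − 0.002Q = 11 + 0.08Q → Q' = 170.7317.
Overproduction ΔQ = 170.7317 − 146.3415 = 24.3902; wedge = subsidy = 2.
Deadweight loss = ½ × 24.3902 × 2 = $24.39 thousand.

$24.39 thousand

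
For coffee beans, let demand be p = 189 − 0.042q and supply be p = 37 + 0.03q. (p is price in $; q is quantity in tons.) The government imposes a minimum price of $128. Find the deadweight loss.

Competitive equilibrium: 189 − 0.042q = 37 + 0.03q → q* = 2111.1111, p* = 100.3333.
At the floor p = 128, quantity demanded = (189 − 128)/0.042 = 1452.381.
Sellers' marginal cost at q' = 1452.381: 37 + 0.03·1452.381 = 80.5714.
Δq = 2111.1111 − 1452.381 = 658.7301; wedge = 128 − 80.5714 = 47.4286.
Welfare loss = ½ × 658.7301 × 47.4286 = $15621.32.

$15621.32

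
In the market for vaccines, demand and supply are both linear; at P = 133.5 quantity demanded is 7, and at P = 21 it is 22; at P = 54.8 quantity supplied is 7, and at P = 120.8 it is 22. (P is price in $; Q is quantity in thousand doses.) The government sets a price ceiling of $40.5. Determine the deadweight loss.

$578.86 thousand

Demand slope = (21 − 133.5)/(22 − 7) = −7.5, so P = 186 − 7.5Q.
Supply slope = (120.8 − 54.8)/(22 − 7) = 4.4, so P = 24 + 4.4Q.
Competitive equilibrium: 186 − 7.5Q = 24 + 4.4Q → Q* = 13.6134, P* = 83.8992.
At the ceiling P = 40.5, quantity supplied = (40.5 − 24)/4.4 = 3.75.
Willingness to pay at Q' = 3.75: 186 − 7.5·3.75 = 157.875.
ΔQ = 13.6134 − 3.75 = 9.8634; wedge = 157.875 − 40.5 = 117.375.
DWL = ½ × 9.8634 × 117.375 = $578.86 thousand.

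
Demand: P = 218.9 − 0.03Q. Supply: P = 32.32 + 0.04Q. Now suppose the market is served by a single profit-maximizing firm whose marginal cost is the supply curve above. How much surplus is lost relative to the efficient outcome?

22379.20

Competitive equilibrium: 218.9 − 0.03Q = 32.32 + 0.04Q → Q* = 2665.42857, P* = 138.93714.
Marginal revenue: MR = 218.9 − 0.06Q. Set MR = MC: 218.9 − 0.06Q = 32.32 + 0.04Q → Q_m = 1865.8.
Price P_m = 218.9 − 0.03·1865.8 = 162.926; MC(Q_m) = 32.32 + 0.04·1865.8 = 106.952.
Competitive Q* = 2665.42857, so ΔQ = 799.62857; wedge = 162.926 − 106.952 = 55.974.
Welfare loss = ½ × 799.62857 × 55.974 = 22379.20.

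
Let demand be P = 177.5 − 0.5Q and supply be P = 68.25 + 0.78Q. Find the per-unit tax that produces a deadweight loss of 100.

16

Competitive equilibrium: 177.5 − 0.5Q = 68.25 + 0.78Q → Q* = 85.3516, P* = 134.8242.
A tax t gives ΔQ = t/1.28 and wedge t, so DWL = t²/2.56.
t²/2.56 = 100 → t² = 256 → t = 16.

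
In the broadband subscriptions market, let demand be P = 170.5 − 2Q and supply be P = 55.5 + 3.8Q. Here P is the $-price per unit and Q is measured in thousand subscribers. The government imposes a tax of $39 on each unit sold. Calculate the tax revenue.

$511.03 thousand

Competitive equilibrium: 170.5 − 2Q = 55.5 + 3.8Q → Q* = 19.8276, P* = 130.8448.
With the tax, the buyer price exceeds the seller price by 39: (170.5 − 2Q) − (55.5 + 3.8Q) = 39 → Q' = 13.1034.
Tax revenue = 39 × 13.1034 = $511.03 thousand.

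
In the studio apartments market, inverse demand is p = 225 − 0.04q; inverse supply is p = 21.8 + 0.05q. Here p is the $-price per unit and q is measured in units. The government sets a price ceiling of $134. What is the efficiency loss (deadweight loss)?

$8.54

Competitive equilibrium: 225 − 0.04q = 21.8 + 0.05q → q* = 2257.7778, p* = 134.6889.
At the ceiling p = 134, quantity supplied = (134 − 21.8)/0.05 = 2244.
Willingness to pay at q' = 2244: 225 − 0.04·2244 = 135.24.
Δq = 2257.7778 − 2244 = 13.7778; wedge = 135.24 − 134 = 1.24.
Welfare loss = ½ × 13.7778 × 1.24 = $8.54.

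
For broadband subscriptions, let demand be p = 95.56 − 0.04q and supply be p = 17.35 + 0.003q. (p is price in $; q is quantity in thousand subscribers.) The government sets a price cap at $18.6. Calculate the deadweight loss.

Competitive equilibrium: 95.56 − 0.04q = 17.35 + 0.003q → q* = 1818.83721, p* = 22.80651.
At the ceiling p = 18.6, quantity supplied = (18.6 − 17.35)/0.003 = 416.66667.
Willingness to pay at q' = 416.66667: 95.56 − 0.04·416.66667 = 78.89333.
Δq = 1818.83721 − 416.66667 = 1402.17054; wedge = 78.89333 − 18.6 = 60.29333.
DWL = ½ × 1402.17054 × 60.29333 = $42270.77 thousand.

$42270.77 thousand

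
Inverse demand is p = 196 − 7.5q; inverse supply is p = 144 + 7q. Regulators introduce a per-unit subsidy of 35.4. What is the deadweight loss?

Competitive equilibrium: 196 − 7.5q = 144 + 7q → q* = 3.5862, p* = 169.1034.
The subsidy lowers effective supply by 35.4: p = 108.6 + 7q.
New quantity: 196 − 7.5q = 108.6 + 7q → q' = 6.0276.
Overproduction Δq = 6.0276 − 3.5862 = 2.4414; wedge = subsidy = 35.4.
Deadweight loss = ½ × 2.4414 × 35.4 = 43.21.

43.21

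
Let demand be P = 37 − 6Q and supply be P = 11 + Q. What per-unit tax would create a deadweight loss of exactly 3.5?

7

Competitive equilibrium: 37 − 6Q = 11 + Q → Q* = 3.7143, P* = 14.7143.
A tax t gives ΔQ = t/7 and wedge t, so DWL = t²/14.
t²/14 = 3.5 → t² = 49 → t = 7.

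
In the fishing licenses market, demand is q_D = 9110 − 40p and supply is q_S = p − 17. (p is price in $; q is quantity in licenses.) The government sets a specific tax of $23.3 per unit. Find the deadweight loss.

$264.82

In inverse form: demand p = 227.75 − 0.025q, supply p = 17 + q.
Competitive equilibrium: 227.75 − 0.025q = 17 + q → q* = 205.60976, p* = 222.60976.
With the tax, the buyer price exceeds the seller price by 23.3: (227.75 − 0.025q) − (17 + q) = 23.3 → q' = 182.87805.
Δq = 205.60976 − 182.87805 = 22.73171; the wedge equals the tax, 23.3.
Welfare loss = ½ × 22.73171 × 23.3 = $264.82.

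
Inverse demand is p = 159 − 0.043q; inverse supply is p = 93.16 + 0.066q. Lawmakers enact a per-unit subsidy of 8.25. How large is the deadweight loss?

Competitive equilibrium: 159 − 0.043q = 93.16 + 0.066q → q* = 604.0367, p* = 133.0264.
The subsidy lowers effective supply by 8.25: p = 84.91 + 0.066q.
New quantity: 159 − 0.043q = 84.91 + 0.066q → q' = 679.7248.
Overproduction Δq = 679.7248 − 604.0367 = 75.6881; wedge = subsidy = 8.25.
DWL = ½ × 75.6881 × 8.25 = 312.21.

312.21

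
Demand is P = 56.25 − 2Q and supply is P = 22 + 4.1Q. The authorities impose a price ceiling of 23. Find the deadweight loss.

Competitive equilibrium: 56.25 − 2Q = 22 + 4.1Q → Q* = 5.6148, P* = 45.0205.
At the ceiling P = 23, quantity supplied = (23 − 22)/4.1 = 0.2439.
Willingness to pay at Q' = 0.2439: 56.25 − 2·0.2439 = 55.7622.
ΔQ = 5.6148 − 0.2439 = 5.3709; wedge = 55.7622 − 23 = 32.7622.
The triangle = ½ × 5.3709 × 32.7622 = 87.98.

87.98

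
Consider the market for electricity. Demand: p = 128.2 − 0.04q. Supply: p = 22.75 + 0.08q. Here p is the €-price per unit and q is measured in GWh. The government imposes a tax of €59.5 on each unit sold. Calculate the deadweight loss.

Competitive equilibrium: 128.2 − 0.04q = 22.75 + 0.08q → q* = 878.75, p* = 93.05.
With the tax, the buyer price exceeds the seller price by 59.5: (128.2 − 0.04q) − (22.75 + 0.08q) = 59.5 → q' = 382.9167.
Δq = 878.75 − 382.9167 = 495.8333; the wedge equals the tax, 59.5.
The triangle = ½ × 495.8333 × 59.5 = €14751.04.

€14751.04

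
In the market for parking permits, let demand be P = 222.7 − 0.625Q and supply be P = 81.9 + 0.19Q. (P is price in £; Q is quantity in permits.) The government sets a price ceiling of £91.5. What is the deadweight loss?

£6088.56

Competitive equilibrium: 222.7 − 0.625Q = 81.9 + 0.19Q → Q* = 172.7607, P* = 114.7245.
At the ceiling P = 91.5, quantity supplied = (91.5 − 81.9)/0.19 = 50.5263.
Willingness to pay at Q' = 50.5263: 222.7 − 0.625·50.5263 = 191.1211.
ΔQ = 172.7607 − 50.5263 = 122.2344; wedge = 191.1211 − 91.5 = 99.6211.
Welfare loss = ½ × 122.2344 × 99.6211 = £6088.56.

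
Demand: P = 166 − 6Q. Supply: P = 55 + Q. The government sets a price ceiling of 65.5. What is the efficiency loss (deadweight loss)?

100.45

Competitive equilibrium: 166 − 6Q = 55 + Q → Q* = 15.8571, P* = 70.8571.
At the ceiling P = 65.5, quantity supplied = (65.5 − 55)/1 = 10.5.
Willingness to pay at Q' = 10.5: 166 − 6·10.5 = 103.
ΔQ = 15.8571 − 10.5 = 5.3571; wedge = 103 − 65.5 = 37.5.
Welfare loss = ½ × 5.3571 × 37.5 = 100.45.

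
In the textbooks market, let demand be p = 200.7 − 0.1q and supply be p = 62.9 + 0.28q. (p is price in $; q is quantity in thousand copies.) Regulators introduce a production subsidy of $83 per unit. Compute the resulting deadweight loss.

Competitive equilibrium: 200.7 − 0.1q = 62.9 + 0.28q → q* = 362.6316, p* = 164.4368.
The subsidy lowers effective supply by 83: p = 0.28q − 20.1.
New quantity: 200.7 − 0.1q = 0.28q − 20.1 → q' = 581.0526.
Overproduction Δq = 581.0526 − 362.6316 = 218.421; wedge = subsidy = 83.
Welfare loss = ½ × 218.421 × 83 = $9064.47 thousand.

$9064.47 thousand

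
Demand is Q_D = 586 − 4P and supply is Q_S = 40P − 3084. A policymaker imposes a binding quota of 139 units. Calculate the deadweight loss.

1767.06

In inverse form: demand P = 146.5 − 0.25Q, supply P = 77.1 + 0.025Q.
Competitive equilibrium: 146.5 − 0.25Q = 77.1 + 0.025Q → Q* = 252.3636, P* = 83.4091.
At Q = 139: demand price = 146.5 − 0.25·139 = 111.75; supply price = 77.1 + 0.025·139 = 80.575.
ΔQ = 252.3636 − 139 = 113.3636; wedge = 111.75 − 80.575 = 31.175.
The triangle = ½ × 113.3636 × 31.175 = 1767.06.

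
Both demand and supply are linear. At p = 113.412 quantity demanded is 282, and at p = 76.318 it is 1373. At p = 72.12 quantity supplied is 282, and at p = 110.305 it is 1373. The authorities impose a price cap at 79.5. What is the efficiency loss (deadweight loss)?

5182.47

Demand slope = (76.318 − 113.412)/(1373 − 282) = −0.034, so p = 123 − 0.034q.
Supply slope = (110.305 − 72.12)/(1373 − 282) = 0.035, so p = 62.25 + 0.035q.
Competitive equilibrium: 123 − 0.034q = 62.25 + 0.035q → q* = 880.43478, p* = 93.06522.
At the ceiling p = 79.5, quantity supplied = (79.5 − 62.25)/0.035 = 492.85714.
Willingness to pay at q' = 492.85714: 123 − 0.034·492.85714 = 106.24286.
Δq = 880.43478 − 492.85714 = 387.57764; wedge = 106.24286 − 79.5 = 26.74286.
DWL = ½ × 387.57764 × 26.74286 = 5182.47.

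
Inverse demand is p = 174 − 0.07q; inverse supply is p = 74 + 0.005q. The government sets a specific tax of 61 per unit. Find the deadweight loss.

24806.67

Competitive equilibrium: 174 − 0.07q = 74 + 0.005q → q* = 1333.3333, p* = 80.6667.
With the tax, the buyer price exceeds the seller price by 61: (174 − 0.07q) − (74 + 0.005q) = 61 → q' = 520.
Δq = 1333.3333 − 520 = 813.3333; the wedge equals the tax, 61.
DWL = ½ × 813.3333 × 61 = 24806.67.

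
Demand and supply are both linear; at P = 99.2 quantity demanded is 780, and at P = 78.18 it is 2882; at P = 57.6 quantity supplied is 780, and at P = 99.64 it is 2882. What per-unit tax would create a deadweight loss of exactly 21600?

Demand slope = (78.18 − 99.2)/(2882 − 780) = −0.01, so P = 107 − 0.01Q.
Supply slope = (99.64 − 57.6)/(2882 − 780) = 0.02, so P = 42 + 0.02Q.
Competitive equilibrium: 107 − 0.01Q = 42 + 0.02Q → Q* = 2166.6667, P* = 85.3333.
A tax t gives ΔQ = t/0.03 and wedge t, so DWL = t²/0.06.
t²/0.06 = 21600 → t² = 1296 → t = 36.

36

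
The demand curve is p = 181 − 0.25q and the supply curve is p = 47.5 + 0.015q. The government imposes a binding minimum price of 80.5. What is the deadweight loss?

1372.42

Competitive equilibrium: 181 − 0.25q = 47.5 + 0.015q → q* = 503.7736, p* = 55.0566.
At the floor p = 80.5, quantity demanded = (181 − 80.5)/0.25 = 402.
Sellers' marginal cost at q' = 402: 47.5 + 0.015·402 = 53.53.
Δq = 503.7736 − 402 = 101.7736; wedge = 80.5 − 53.53 = 26.97.
Welfare loss = ½ × 101.7736 × 26.97 = 1372.42.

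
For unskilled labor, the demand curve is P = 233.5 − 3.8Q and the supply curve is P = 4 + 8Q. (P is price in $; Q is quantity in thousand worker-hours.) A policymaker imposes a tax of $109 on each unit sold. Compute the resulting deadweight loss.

Competitive equilibrium: 233.5 − 3.8Q = 4 + 8Q → Q* = 19.4492, P* = 159.5932.
With the tax, the buyer price exceeds the seller price by 109: (233.5 − 3.8Q) − (4 + 8Q) = 109 → Q' = 10.2119.
ΔQ = 19.4492 − 10.2119 = 9.2373; the wedge equals the tax, 109.
Welfare loss = ½ × 9.2373 × 109 = $503.43 thousand.

$503.43 thousand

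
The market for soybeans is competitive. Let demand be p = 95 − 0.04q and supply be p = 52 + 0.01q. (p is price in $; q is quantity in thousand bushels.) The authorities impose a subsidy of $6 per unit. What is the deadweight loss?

Competitive equilibrium: 95 − 0.04q = 52 + 0.01q → q* = 860, p* = 60.6.
The subsidy lowers effective supply by 6: p = 46 + 0.01q.
New quantity: 95 − 0.04q = 46 + 0.01q → q' = 980.
Overproduction Δq = 980 − 860 = 120; wedge = subsidy = 6.
DWL = ½ × 120 × 6 = $360 thousand.

$360 thousand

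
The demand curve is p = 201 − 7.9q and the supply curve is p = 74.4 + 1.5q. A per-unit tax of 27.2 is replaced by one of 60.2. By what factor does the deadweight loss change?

4.898

Competitive equilibrium: 201 − 7.9q = 74.4 + 1.5q → q* = 13.4681, p* = 94.6021.
For a per-unit tax t: Δq = t/9.4, so DWL = ½·t·(t/9.4) = t²/18.8.
At t = 27.2: DWL = 39.353. At t = 60.2: DWL = 192.768.
Ratio = (60.2/27.2)² = 4.898.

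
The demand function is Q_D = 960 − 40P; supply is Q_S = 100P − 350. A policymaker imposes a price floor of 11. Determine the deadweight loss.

75.57

In inverse form: demand P = 24 − 0.025Q, supply P = 3.5 + 0.01Q.
Competitive equilibrium: 24 − 0.025Q = 3.5 + 0.01Q → Q* = 585.7143, P* = 9.3571.
At the floor P = 11, quantity demanded = (24 − 11)/0.025 = 520.
Sellers' marginal cost at Q' = 520: 3.5 + 0.01·520 = 8.7.
ΔQ = 585.7143 − 520 = 65.7143; wedge = 11 − 8.7 = 2.3.
Deadweight loss = ½ × 65.7143 × 2.3 = 75.57.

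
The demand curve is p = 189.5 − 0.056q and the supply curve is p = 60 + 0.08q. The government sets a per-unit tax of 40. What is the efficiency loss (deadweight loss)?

5882.35

Competitive equilibrium: 189.5 − 0.056q = 60 + 0.08q → q* = 952.2059, p* = 136.1765.
With the tax, the buyer price exceeds the seller price by 40: (189.5 − 0.056q) − (60 + 0.08q) = 40 → q' = 658.0882.
Δq = 952.2059 − 658.0882 = 294.1177; the wedge equals the tax, 40.
Welfare loss = ½ × 294.1177 × 40 = 5882.35.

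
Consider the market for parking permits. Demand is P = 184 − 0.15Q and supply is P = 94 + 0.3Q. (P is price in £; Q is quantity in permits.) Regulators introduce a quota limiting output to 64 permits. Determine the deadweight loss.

£4161.60

Competitive equilibrium: 184 − 0.15Q = 94 + 0.3Q → Q* = 200, P* = 154.
At Q = 64: demand price = 184 − 0.15·64 = 174.4; supply price = 94 + 0.3·64 = 113.2.
ΔQ = 200 − 64 = 136; wedge = 174.4 − 113.2 = 61.2.
Deadweight loss = ½ × 136 × 61.2 = £4161.60.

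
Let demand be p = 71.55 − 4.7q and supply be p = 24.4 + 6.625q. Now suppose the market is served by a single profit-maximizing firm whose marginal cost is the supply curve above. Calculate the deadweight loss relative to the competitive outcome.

Competitive equilibrium: 71.55 − 4.7q = 24.4 + 6.625q → q* = 4.1634, p* = 51.9822.
Marginal revenue: MR = 71.55 − 9.4q. Set MR = MC: 71.55 − 9.4q = 24.4 + 6.625q → q_m = 2.9423.
Price p_m = 71.55 − 4.7·2.9423 = 57.7212; MC(q_m) = 24.4 + 6.625·2.9423 = 43.8927.
Competitive q* = 4.1634, so Δq = 1.2211; wedge = 57.7212 − 43.8927 = 13.8285.
DWL = ½ × 1.2211 × 13.8285 = 8.44.

8.44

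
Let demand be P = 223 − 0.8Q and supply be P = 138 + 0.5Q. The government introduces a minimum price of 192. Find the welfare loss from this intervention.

Competitive equilibrium: 223 − 0.8Q = 138 + 0.5Q → Q* = 65.3846, P* = 170.6923.
At the floor P = 192, quantity demanded = (223 − 192)/0.8 = 38.75.
Sellers' marginal cost at Q' = 38.75: 138 + 0.5·38.75 = 157.375.
ΔQ = 65.3846 − 38.75 = 26.6346; wedge = 192 − 157.375 = 34.625.
DWL = ½ × 26.6346 × 34.625 = 461.11.

461.11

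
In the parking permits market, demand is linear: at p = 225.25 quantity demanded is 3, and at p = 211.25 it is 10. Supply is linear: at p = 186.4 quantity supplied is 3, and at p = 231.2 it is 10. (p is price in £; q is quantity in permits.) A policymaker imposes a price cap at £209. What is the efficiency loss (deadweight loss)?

£5.02

Demand slope = (211.25 − 225.25)/(10 − 3) = −2, so p = 231.25 − 2q.
Supply slope = (231.2 − 186.4)/(10 − 3) = 6.4, so p = 167.2 + 6.4q.
Competitive equilibrium: 231.25 − 2q = 167.2 + 6.4q → q* = 7.625, p* = 216.
At the ceiling p = 209, quantity supplied = (209 − 167.2)/6.4 = 6.5313.
Willingness to pay at q' = 6.5313: 231.25 − 2·6.5313 = 218.1874.
Δq = 7.625 − 6.5313 = 1.0937; wedge = 218.1874 − 209 = 9.1874.
Deadweight loss = ½ × 1.0937 × 9.1874 = £5.02.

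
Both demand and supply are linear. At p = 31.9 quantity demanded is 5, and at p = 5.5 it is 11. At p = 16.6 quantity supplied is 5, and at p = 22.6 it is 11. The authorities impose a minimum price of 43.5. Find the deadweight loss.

Demand slope = (5.5 − 31.9)/(11 − 5) = −4.4, so p = 53.9 − 4.4q.
Supply slope = (22.6 − 16.6)/(11 − 5) = 1, so p = 11.6 + q.
Competitive equilibrium: 53.9 − 4.4q = 11.6 + q → q* = 7.8333, p* = 19.4333.
At the floor p = 43.5, quantity demanded = (53.9 − 43.5)/4.4 = 2.3636.
Sellers' marginal cost at q' = 2.3636: 11.6 + 1·2.3636 = 13.9636.
Δq = 7.8333 − 2.3636 = 5.4697; wedge = 43.5 − 13.9636 = 29.5364.
Welfare loss = ½ × 5.4697 × 29.5364 = 80.78.

80.78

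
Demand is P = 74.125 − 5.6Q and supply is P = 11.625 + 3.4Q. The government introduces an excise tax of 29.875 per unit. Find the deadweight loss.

Competitive equilibrium: 74.125 − 5.6Q = 11.625 + 3.4Q → Q* = 6.9444, P* = 35.2361.
With the tax, the buyer price exceeds the seller price by 29.875: (74.125 − 5.6Q) − (11.625 + 3.4Q) = 29.875 → Q' = 3.625.
ΔQ = 6.9444 − 3.625 = 3.3194; the wedge equals the tax, 29.875.
DWL = ½ × 3.3194 × 29.875 = 49.58.

49.58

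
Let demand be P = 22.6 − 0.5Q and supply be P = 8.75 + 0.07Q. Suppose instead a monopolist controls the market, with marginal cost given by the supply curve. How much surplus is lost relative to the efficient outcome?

36.74

Competitive equilibrium: 22.6 − 0.5Q = 8.75 + 0.07Q → Q* = 24.2982, P* = 10.4509.
Marginal revenue: MR = 22.6 − Q. Set MR = MC: 22.6 − Q = 8.75 + 0.07Q → Q_m = 12.9439.
Price P_m = 22.6 − 0.5·12.9439 = 16.1281; MC(Q_m) = 8.75 + 0.07·12.9439 = 9.6561.
Competitive Q* = 24.2982, so ΔQ = 11.3543; wedge = 16.1281 − 9.6561 = 6.472.
DWL = ½ × 11.3543 × 6.472 = 36.74.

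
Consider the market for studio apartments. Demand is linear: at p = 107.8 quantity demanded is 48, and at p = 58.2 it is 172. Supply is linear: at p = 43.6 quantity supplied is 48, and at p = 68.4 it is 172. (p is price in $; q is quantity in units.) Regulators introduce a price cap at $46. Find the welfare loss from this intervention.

Demand slope = (58.2 − 107.8)/(172 − 48) = −0.4, so p = 127 − 0.4q.
Supply slope = (68.4 − 43.6)/(172 − 48) = 0.2, so p = 34 + 0.2q.
Competitive equilibrium: 127 − 0.4q = 34 + 0.2q → q* = 155, p* = 65.
At the ceiling p = 46, quantity supplied = (46 − 34)/0.2 = 60.
Willingness to pay at q' = 60: 127 − 0.4·60 = 103.
Δq = 155 − 60 = 95; wedge = 103 − 46 = 57.
Deadweight loss = ½ × 95 × 57 = $2707.50.

$2707.50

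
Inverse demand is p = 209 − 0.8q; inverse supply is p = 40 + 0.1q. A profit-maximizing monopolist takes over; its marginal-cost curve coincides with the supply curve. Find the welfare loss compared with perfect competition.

Competitive equilibrium: 209 − 0.8q = 40 + 0.1q → q* = 187.7778, p* = 58.7778.
Marginal revenue: MR = 209 − 1.6q. Set MR = MC: 209 − 1.6q = 40 + 0.1q → q_m = 99.4118.
Price p_m = 209 − 0.8·99.4118 = 129.4706; MC(q_m) = 40 + 0.1·99.4118 = 49.9412.
Competitive q* = 187.7778, so Δq = 88.366; wedge = 129.4706 − 49.9412 = 79.5294.
The triangle = ½ × 88.366 × 79.5294 = 3513.85.

3513.85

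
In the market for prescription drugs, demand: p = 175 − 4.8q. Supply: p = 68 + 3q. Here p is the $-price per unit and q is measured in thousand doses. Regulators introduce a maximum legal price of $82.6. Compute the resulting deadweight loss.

$305.55 thousand

Competitive equilibrium: 175 − 4.8q = 68 + 3q → q* = 13.71795, p* = 109.15385.
At the ceiling p = 82.6, quantity supplied = (82.6 − 68)/3 = 4.86667.
Willingness to pay at q' = 4.86667: 175 − 4.8·4.86667 = 151.63998.
Δq = 13.71795 − 4.86667 = 8.85128; wedge = 151.63998 − 82.6 = 69.03998.
DWL = ½ × 8.85128 × 69.03998 = $305.55 thousand.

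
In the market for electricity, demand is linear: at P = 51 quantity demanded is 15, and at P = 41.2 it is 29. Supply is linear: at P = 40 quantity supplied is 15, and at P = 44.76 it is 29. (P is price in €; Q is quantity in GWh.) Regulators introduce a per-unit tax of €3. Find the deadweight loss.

Demand slope = (41.2 − 51)/(29 − 15) = −0.7, so P = 61.5 − 0.7Q.
Supply slope = (44.76 − 40)/(29 − 15) = 0.34, so P = 34.9 + 0.34Q.
Competitive equilibrium: 61.5 − 0.7Q = 34.9 + 0.34Q → Q* = 25.5769, P* = 43.5962.
With the tax, the buyer price exceeds the seller price by 3: (61.5 − 0.7Q) − (34.9 + 0.34Q) = 3 → Q' = 22.6923.
ΔQ = 25.5769 − 22.6923 = 2.8846; the wedge equals the tax, 3.
The triangle = ½ × 2.8846 × 3 = €4.33.

€4.33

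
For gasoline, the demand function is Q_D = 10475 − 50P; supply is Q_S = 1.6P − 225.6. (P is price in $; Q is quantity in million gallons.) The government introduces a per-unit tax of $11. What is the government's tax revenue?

$980.62 million

In inverse form: demand P = 209.5 − 0.02Q, supply P = 141 + 0.625Q.
Competitive equilibrium: 209.5 − 0.02Q = 141 + 0.625Q → Q* = 106.2016, P* = 207.376.
With the tax, the buyer price exceeds the seller price by 11: (209.5 − 0.02Q) − (141 + 0.625Q) = 11 → Q' = 89.1473.
Tax revenue = 11 × 89.1473 = $980.62 million.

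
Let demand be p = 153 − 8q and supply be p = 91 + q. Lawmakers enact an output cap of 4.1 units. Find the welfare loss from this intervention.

Competitive equilibrium: 153 − 8q = 91 + q → q* = 6.8889, p* = 97.8889.
At q = 4.1: demand price = 153 − 8·4.1 = 120.2; supply price = 91 + 1·4.1 = 95.1.
Δq = 6.8889 − 4.1 = 2.7889; wedge = 120.2 − 95.1 = 25.1.
Welfare loss = ½ × 2.7889 × 25.1 = 35.

35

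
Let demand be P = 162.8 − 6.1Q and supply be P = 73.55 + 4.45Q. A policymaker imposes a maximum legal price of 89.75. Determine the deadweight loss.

122.51

Competitive equilibrium: 162.8 − 6.1Q = 73.55 + 4.45Q → Q* = 8.45972, P* = 111.19573.
At the ceiling P = 89.75, quantity supplied = (89.75 − 73.55)/4.45 = 3.64045.
Willingness to pay at Q' = 3.64045: 162.8 − 6.1·3.64045 = 140.59326.
ΔQ = 8.45972 − 3.64045 = 4.81927; wedge = 140.59326 − 89.75 = 50.84326.
Welfare loss = ½ × 4.81927 × 50.84326 = 122.51.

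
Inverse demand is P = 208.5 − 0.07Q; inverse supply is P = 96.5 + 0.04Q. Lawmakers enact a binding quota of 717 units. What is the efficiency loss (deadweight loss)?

Competitive equilibrium: 208.5 − 0.07Q = 96.5 + 0.04Q → Q* = 1018.1818, P* = 137.2273.
At Q = 717: demand price = 208.5 − 0.07·717 = 158.31; supply price = 96.5 + 0.04·717 = 125.18.
ΔQ = 1018.1818 − 717 = 301.1818; wedge = 158.31 − 125.18 = 33.13.
The triangle = ½ × 301.1818 × 33.13 = 4989.08.

4989.08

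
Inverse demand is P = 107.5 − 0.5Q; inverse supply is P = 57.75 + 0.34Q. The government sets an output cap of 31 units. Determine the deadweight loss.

334.62

Competitive equilibrium: 107.5 − 0.5Q = 57.75 + 0.34Q → Q* = 59.2262, P* = 77.8869.
At Q = 31: demand price = 107.5 − 0.5·31 = 92; supply price = 57.75 + 0.34·31 = 68.29.
ΔQ = 59.2262 − 31 = 28.2262; wedge = 92 − 68.29 = 23.71.
Deadweight loss = ½ × 28.2262 × 23.71 = 334.62.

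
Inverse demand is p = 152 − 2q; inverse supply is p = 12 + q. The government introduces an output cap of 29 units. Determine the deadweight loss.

468.17

Competitive equilibrium: 152 − 2q = 12 + q → q* = 46.6667, p* = 58.6667.
At q = 29: demand price = 152 − 2·29 = 94; supply price = 12 + 1·29 = 41.
Δq = 46.6667 − 29 = 17.6667; wedge = 94 − 41 = 53.
Welfare loss = ½ × 17.6667 × 53 = 468.17.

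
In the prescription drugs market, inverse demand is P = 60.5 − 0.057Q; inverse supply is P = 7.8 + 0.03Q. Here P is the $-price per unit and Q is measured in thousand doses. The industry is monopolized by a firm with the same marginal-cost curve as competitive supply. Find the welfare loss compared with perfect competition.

Competitive equilibrium: 60.5 − 0.057Q = 7.8 + 0.03Q → Q* = 605.7471, P* = 25.9724.
Marginal revenue: MR = 60.5 − 0.114Q. Set MR = MC: 60.5 − 0.114Q = 7.8 + 0.03Q → Q_m = 365.9722.
Price P_m = 60.5 − 0.057·365.9722 = 39.6396; MC(Q_m) = 7.8 + 0.03·365.9722 = 18.7792.
Competitive Q* = 605.7471, so ΔQ = 239.7749; wedge = 39.6396 − 18.7792 = 20.8604.
DWL = ½ × 239.7749 × 20.8604 = $2500.90 thousand.

$2500.90 thousand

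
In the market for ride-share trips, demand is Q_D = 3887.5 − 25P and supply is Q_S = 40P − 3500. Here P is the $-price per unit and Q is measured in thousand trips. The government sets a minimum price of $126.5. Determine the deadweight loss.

$3352.04 thousand

In inverse form: demand P = 155.5 − 0.04Q, supply P = 87.5 + 0.025Q.
Competitive equilibrium: 155.5 − 0.04Q = 87.5 + 0.025Q → Q* = 1046.1538, P* = 113.6538.
At the floor P = 126.5, quantity demanded = (155.5 − 126.5)/0.04 = 725.
Sellers' marginal cost at Q' = 725: 87.5 + 0.025·725 = 105.625.
ΔQ = 1046.1538 − 725 = 321.1538; wedge = 126.5 − 105.625 = 20.875.
The triangle = ½ × 321.1538 × 20.875 = $3352.04 thousand.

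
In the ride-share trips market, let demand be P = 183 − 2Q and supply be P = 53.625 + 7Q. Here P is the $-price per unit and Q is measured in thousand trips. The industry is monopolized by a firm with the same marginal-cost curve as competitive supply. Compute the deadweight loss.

$30.74 thousand

Competitive equilibrium: 183 − 2Q = 53.625 + 7Q → Q* = 14.375, P* = 154.25.
Marginal revenue: MR = 183 − 4Q. Set MR = MC: 183 − 4Q = 53.625 + 7Q → Q_m = 11.7614.
Price P_m = 183 − 2·11.7614 = 159.4772; MC(Q_m) = 53.625 + 7·11.7614 = 135.9548.
Competitive Q* = 14.375, so ΔQ = 2.6136; wedge = 159.4772 − 135.9548 = 23.5224.
Deadweight loss = ½ × 2.6136 × 23.5224 = $30.74 thousand.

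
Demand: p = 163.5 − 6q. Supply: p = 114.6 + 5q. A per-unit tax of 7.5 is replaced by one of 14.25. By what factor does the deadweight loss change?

Competitive equilibrium: 163.5 − 6q = 114.6 + 5q → q* = 4.4455, p* = 136.8273.
For a per-unit tax t: Δq = t/11, so DWL = ½·t·(t/11) = t²/22.
At t = 7.5: DWL = 2.557. At t = 14.25: DWL = 9.230.
Ratio = (14.25/7.5)² = 3.61.

3.61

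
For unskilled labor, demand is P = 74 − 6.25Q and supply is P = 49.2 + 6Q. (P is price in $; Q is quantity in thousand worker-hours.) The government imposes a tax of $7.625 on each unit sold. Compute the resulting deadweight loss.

Competitive equilibrium: 74 − 6.25Q = 49.2 + 6Q → Q* = 2.0245, P* = 61.3469.
With the tax, the buyer price exceeds the seller price by 7.625: (74 − 6.25Q) − (49.2 + 6Q) = 7.625 → Q' = 1.402.
ΔQ = 2.0245 − 1.402 = 0.6225; the wedge equals the tax, 7.625.
The triangle = ½ × 0.6225 × 7.625 = $2.37 thousand.

$2.37 thousand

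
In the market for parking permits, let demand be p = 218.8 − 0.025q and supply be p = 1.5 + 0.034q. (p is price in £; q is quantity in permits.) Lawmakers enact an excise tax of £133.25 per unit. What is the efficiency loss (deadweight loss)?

£150470.87

Competitive equilibrium: 218.8 − 0.025q = 1.5 + 0.034q → q* = 3683.05085, p* = 126.72373.
With the tax, the buyer price exceeds the seller price by 133.25: (218.8 − 0.025q) − (1.5 + 0.034q) = 133.25 → q' = 1424.57627.
Δq = 3683.05085 − 1424.57627 = 2258.47458; the wedge equals the tax, 133.25.
Deadweight loss = ½ × 2258.47458 × 133.25 = £150470.87.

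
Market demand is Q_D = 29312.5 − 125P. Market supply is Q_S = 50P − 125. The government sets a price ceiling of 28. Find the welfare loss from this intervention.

In inverse form: demand P = 234.5 − 0.008Q, supply P = 2.5 + 0.02Q.
Competitive equilibrium: 234.5 − 0.008Q = 2.5 + 0.02Q → Q* = 8285.7143, P* = 168.2143.
At the ceiling P = 28, quantity supplied = (28 − 2.5)/0.02 = 1275.
Willingness to pay at Q' = 1275: 234.5 − 0.008·1275 = 224.3.
ΔQ = 8285.7143 − 1275 = 7010.7143; wedge = 224.3 − 28 = 196.3.
Deadweight loss = ½ × 7010.7143 × 196.3 = 688101.61.

688101.61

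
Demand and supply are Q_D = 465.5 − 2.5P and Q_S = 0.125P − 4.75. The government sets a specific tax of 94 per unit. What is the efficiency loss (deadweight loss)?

In inverse form: demand P = 186.2 − 0.4Q, supply P = 38 + 8Q.
Competitive equilibrium: 186.2 − 0.4Q = 38 + 8Q → Q* = 17.6429, P* = 179.1429.
With the tax, the buyer price exceeds the seller price by 94: (186.2 − 0.4Q) − (38 + 8Q) = 94 → Q' = 6.4524.
ΔQ = 17.6429 − 6.4524 = 11.1905; the wedge equals the tax, 94.
Deadweight loss = ½ × 11.1905 × 94 = 525.95.

525.95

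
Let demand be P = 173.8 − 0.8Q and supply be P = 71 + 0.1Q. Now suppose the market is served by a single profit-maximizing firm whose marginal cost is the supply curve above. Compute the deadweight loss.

Competitive equilibrium: 173.8 − 0.8Q = 71 + 0.1Q → Q* = 114.22222, P* = 82.42222.
Marginal revenue: MR = 173.8 − 1.6Q. Set MR = MC: 173.8 − 1.6Q = 71 + 0.1Q → Q_m = 60.47059.
Price P_m = 173.8 − 0.8·60.47059 = 125.42353; MC(Q_m) = 71 + 0.1·60.47059 = 77.04706.
Competitive Q* = 114.22222, so ΔQ = 53.75163; wedge = 125.42353 − 77.04706 = 48.37647.
The triangle = ½ × 53.75163 × 48.37647 = 1300.16.

1300.16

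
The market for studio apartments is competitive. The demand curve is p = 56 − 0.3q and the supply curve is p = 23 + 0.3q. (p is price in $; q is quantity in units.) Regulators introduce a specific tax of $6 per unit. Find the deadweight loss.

$30

Competitive equilibrium: 56 − 0.3q = 23 + 0.3q → q* = 55, p* = 39.5.
With the tax, the buyer price exceeds the seller price by 6: (56 − 0.3q) − (23 + 0.3q) = 6 → q' = 45.
Δq = 55 − 45 = 10; the wedge equals the tax, 6.
DWL = ½ × 10 × 6 = $30.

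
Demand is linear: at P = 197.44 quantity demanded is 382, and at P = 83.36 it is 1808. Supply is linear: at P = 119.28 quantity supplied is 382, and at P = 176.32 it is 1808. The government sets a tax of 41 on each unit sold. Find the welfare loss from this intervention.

Demand slope = (83.36 − 197.44)/(1808 − 382) = −0.08, so P = 228 − 0.08Q.
Supply slope = (176.32 − 119.28)/(1808 − 382) = 0.04, so P = 104 + 0.04Q.
Competitive equilibrium: 228 − 0.08Q = 104 + 0.04Q → Q* = 1033.3333, P* = 145.3333.
With the tax, the buyer price exceeds the seller price by 41: (228 − 0.08Q) − (104 + 0.04Q) = 41 → Q' = 691.6667.
ΔQ = 1033.3333 − 691.6667 = 341.6666; the wedge equals the tax, 41.
Deadweight loss = ½ × 341.6666 × 41 = 7004.17.

7004.17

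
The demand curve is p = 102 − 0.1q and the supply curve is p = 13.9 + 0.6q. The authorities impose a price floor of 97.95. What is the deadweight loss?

2550.04

Competitive equilibrium: 102 − 0.1q = 13.9 + 0.6q → q* = 125.8571, p* = 89.4143.
At the floor p = 97.95, quantity demanded = (102 − 97.95)/0.1 = 40.5.
Sellers' marginal cost at q' = 40.5: 13.9 + 0.6·40.5 = 38.2.
Δq = 125.8571 − 40.5 = 85.3571; wedge = 97.95 − 38.2 = 59.75.
DWL = ½ × 85.3571 × 59.75 = 2550.04.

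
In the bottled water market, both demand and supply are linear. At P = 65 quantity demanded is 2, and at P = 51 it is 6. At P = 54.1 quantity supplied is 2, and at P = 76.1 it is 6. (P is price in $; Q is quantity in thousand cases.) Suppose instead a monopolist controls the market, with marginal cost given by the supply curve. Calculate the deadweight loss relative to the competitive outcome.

$3.64 thousand

Demand slope = (51 − 65)/(6 − 2) = −3.5, so P = 72 − 3.5Q.
Supply slope = (76.1 − 54.1)/(6 − 2) = 5.5, so P = 43.1 + 5.5Q.
Competitive equilibrium: 72 − 3.5Q = 43.1 + 5.5Q → Q* = 3.2111, P* = 60.7611.
Marginal revenue: MR = 72 − 7Q. Set MR = MC: 72 − 7Q = 43.1 + 5.5Q → Q_m = 2.312.
Price P_m = 72 − 3.5·2.312 = 63.908; MC(Q_m) = 43.1 + 5.5·2.312 = 55.816.
Competitive Q* = 3.2111, so ΔQ = 0.8991; wedge = 63.908 − 55.816 = 8.092.
The triangle = ½ × 0.8991 × 8.092 = $3.64 thousand.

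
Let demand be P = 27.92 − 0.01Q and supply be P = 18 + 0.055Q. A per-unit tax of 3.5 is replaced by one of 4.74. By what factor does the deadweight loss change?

Competitive equilibrium: 27.92 − 0.01Q = 18 + 0.055Q → Q* = 152.6154, P* = 26.3938.
For a per-unit tax t: ΔQ = t/0.065, so DWL = ½·t·(t/0.065) = t²/0.13.
At t = 3.5: DWL = 94.231. At t = 4.74: DWL = 172.828.
Ratio = (4.74/3.5)² = 1.834.

1.834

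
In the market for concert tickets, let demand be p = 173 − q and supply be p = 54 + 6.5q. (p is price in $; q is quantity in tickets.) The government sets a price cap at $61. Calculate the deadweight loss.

$820.26

Competitive equilibrium: 173 − q = 54 + 6.5q → q* = 15.86667, p* = 157.13333.
At the ceiling p = 61, quantity supplied = (61 − 54)/6.5 = 1.07692.
Willingness to pay at q' = 1.07692: 173 − 1·1.07692 = 171.92308.
Δq = 15.86667 − 1.07692 = 14.78975; wedge = 171.92308 − 61 = 110.92308.
Deadweight loss = ½ × 14.78975 × 110.92308 = $820.26.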